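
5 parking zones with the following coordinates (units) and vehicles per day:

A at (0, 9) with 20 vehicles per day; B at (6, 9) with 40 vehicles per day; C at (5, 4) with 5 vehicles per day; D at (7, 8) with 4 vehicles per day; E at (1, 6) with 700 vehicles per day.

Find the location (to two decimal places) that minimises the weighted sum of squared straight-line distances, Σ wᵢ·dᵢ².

The minimiser of Σwᵢ‖p−pᵢ‖² is the weighted centroid p* = (Σwᵢpᵢ)/(Σwᵢ).
Σwᵢ = 769.
Σwᵢxᵢ = 20·0 + 40·6 + 5·5 + 4·7 + 700·1 = 993.
Σwᵢyᵢ = 20·9 + 40·9 + 5·4 + 4·8 + 700·6 = 4792.
x* = 993/769 = 1.29, y* = 4792/769 = 6.23.

(1.29, 6.23)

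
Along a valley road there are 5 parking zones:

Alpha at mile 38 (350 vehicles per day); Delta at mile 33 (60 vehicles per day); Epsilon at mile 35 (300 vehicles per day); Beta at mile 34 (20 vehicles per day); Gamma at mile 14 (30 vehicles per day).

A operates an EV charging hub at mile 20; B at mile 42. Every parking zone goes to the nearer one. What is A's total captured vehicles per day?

The indifferent point is the midpoint (20+42)/2 = 31; parking zones left of it (closer to A at 20) go to A, those right go to B.
  Gamma at 14 (w=30) → A
  Delta at 33 (w=60) → B
  Beta at 34 (w=20) → B
  Epsilon at 35 (w=300) → B
  Alpha at 38 (w=350) → B
A captures 30; B captures 730.

30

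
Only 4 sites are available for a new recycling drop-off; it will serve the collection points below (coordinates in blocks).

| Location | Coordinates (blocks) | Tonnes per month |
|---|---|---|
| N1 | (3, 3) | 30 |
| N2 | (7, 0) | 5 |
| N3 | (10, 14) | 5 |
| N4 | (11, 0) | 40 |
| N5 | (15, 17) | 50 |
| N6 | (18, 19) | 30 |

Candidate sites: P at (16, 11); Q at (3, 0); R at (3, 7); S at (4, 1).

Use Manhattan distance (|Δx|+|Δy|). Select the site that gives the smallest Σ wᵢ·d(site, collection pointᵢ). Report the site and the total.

Total weighted distance at each candidate:
  P (16, 11): total = 2065
  Q (3, 0): total = 3005
  R (3, 7): total = 2755
  S (4, 1): total = 2835
Minimum is at P with total 2065 blocks.

P, total 2065 blocks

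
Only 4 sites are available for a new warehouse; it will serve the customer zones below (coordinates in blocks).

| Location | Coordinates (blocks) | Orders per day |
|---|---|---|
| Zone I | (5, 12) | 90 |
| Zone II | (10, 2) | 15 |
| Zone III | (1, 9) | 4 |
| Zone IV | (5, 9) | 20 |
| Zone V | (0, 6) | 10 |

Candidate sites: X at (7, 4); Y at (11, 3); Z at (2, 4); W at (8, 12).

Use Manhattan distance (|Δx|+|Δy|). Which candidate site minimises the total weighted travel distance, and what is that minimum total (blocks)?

Total weighted distance at each candidate:
  X (7, 4): total = 1249
  Y (11, 3): total = 1824
  Z (2, 4): total = 1364
  W (8, 12): total = 750
Minimum is at W with total 750 blocks.

W, total 750 blocks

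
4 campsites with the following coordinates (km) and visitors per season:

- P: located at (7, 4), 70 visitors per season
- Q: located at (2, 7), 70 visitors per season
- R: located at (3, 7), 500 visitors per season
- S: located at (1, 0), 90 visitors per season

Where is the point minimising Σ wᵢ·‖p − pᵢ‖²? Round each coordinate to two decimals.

The minimiser of Σwᵢ‖p−pᵢ‖² is the weighted centroid p* = (Σwᵢpᵢ)/(Σwᵢ).
Σwᵢ = 730.
Σwᵢxᵢ = 70·7 + 70·2 + 500·3 + 90·1 = 2220.
Σwᵢyᵢ = 70·4 + 70·7 + 500·7 + 90·0 = 4270.
x* = 2220/730 = 3.04, y* = 4270/730 = 5.85.

(3.04, 5.85)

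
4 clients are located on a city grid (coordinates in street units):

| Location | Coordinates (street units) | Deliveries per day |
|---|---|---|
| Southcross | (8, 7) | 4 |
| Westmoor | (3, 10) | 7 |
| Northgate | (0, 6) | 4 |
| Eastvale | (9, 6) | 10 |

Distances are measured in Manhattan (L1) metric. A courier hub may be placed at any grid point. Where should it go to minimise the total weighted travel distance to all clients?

Manhattan distance separates: Σwᵢ(|x−xᵢ|+|y−yᵢ|) = Σwᵢ|x−xᵢ| + Σwᵢ|y−yᵢ|, so x and y are optimised independently as 1-D weighted medians.
Total weight W = 25; half = 12.5.
x-coordinate, sorted with cumulative weight:
  x=0 (Northgate, w=4) cum 4
  x=3 (Westmoor, w=7) cum 11
  x=8 (Southcross, w=4) cum 15  ← median
  x=9 (Eastvale, w=10) cum 25
⇒ x* = 8
y-coordinate, sorted with cumulative weight:
  y=6 (Northgate, w=4) cum 4
  y=6 (Eastvale, w=10) cum 14  ← median
  y=7 (Southcross, w=4) cum 18
  y=10 (Westmoor, w=7) cum 25
⇒ y* = 6

(8, 6)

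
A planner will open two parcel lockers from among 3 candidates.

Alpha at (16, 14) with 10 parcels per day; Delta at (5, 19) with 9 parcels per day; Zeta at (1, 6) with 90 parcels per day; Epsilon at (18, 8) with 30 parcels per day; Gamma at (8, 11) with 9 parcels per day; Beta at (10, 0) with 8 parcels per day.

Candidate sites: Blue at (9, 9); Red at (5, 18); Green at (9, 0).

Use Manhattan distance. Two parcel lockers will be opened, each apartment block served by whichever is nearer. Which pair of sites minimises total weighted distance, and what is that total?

{Blue, Red}, total 1526

Evaluate every pair (each demand assigned to the nearer of the two):
  {Blue, Red}: total = 1526
  {Blue, Green}: total = 1571
  {Red, Green}: total = 2027
Best pair: {Blue, Red} with total 1526.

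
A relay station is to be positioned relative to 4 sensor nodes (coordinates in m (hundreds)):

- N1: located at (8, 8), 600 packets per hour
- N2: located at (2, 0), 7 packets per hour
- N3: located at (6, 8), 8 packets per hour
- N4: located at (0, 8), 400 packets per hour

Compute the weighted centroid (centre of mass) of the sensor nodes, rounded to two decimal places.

(4.79, 7.94)

The minimiser of Σwᵢ‖p−pᵢ‖² is the weighted centroid p* = (Σwᵢpᵢ)/(Σwᵢ).
Σwᵢ = 1015.
Σwᵢxᵢ = 600·8 + 7·2 + 8·6 + 400·0 = 4862.
Σwᵢyᵢ = 600·8 + 7·0 + 8·8 + 400·8 = 8064.
x* = 4862/1015 = 4.79, y* = 8064/1015 = 7.94.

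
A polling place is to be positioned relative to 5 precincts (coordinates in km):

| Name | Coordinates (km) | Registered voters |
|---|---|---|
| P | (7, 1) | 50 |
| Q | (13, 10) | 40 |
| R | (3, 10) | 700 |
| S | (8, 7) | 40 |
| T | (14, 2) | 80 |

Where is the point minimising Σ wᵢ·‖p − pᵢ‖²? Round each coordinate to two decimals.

(4.85, 8.67)

The minimiser of Σwᵢ‖p−pᵢ‖² is the weighted centroid p* = (Σwᵢpᵢ)/(Σwᵢ).
Σwᵢ = 910.
Σwᵢxᵢ = 50·7 + 40·13 + 700·3 + 40·8 + 80·14 = 4410.
Σwᵢyᵢ = 50·1 + 40·10 + 700·10 + 40·7 + 80·2 = 7890.
x* = 4410/910 = 4.85, y* = 7890/910 = 8.67.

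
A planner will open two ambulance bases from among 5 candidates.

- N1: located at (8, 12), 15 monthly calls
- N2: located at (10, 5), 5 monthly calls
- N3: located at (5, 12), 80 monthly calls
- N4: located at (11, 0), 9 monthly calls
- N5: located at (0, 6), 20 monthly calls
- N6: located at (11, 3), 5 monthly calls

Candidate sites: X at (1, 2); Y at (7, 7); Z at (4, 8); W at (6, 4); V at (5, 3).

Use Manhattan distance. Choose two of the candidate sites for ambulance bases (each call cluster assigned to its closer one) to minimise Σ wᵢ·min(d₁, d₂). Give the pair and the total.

Evaluate every pair (each demand assigned to the nearer of the two):
  {Y, Z}: total = 774
  {Z, W}: total = 776
  {Z, V}: total = 786
  {X, Z}: total = 828
  {X, Y}: total = 914
  {Y, W}: total = 946
  {Y, V}: total = 946
  {X, W}: total = 1106
  {X, V}: total = 1146
  {W, V}: total = 1166
Best pair: {Y, Z} with total 774.

{Y, Z}, total 774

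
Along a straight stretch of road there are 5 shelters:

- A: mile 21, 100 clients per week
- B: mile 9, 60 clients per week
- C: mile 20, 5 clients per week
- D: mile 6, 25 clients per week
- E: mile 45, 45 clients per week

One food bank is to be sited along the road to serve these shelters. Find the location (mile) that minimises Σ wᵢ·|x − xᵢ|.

x = 21

For a sum of weighted absolute distances on a line, the optimum is the weighted median (not the mean). Total weight W = 235; half-weight = 117.5.
Sort by position and accumulate weight:
  mile 6 (D, w=25) → cum 25
  mile 9 (B, w=60) → cum 85
  mile 20 (C, w=5) → cum 90
  mile 21 (A, w=100) → cum 190  ≥ 117.5 → median here
  mile 45 (E, w=45) → cum 235
Optimal location: mile 21.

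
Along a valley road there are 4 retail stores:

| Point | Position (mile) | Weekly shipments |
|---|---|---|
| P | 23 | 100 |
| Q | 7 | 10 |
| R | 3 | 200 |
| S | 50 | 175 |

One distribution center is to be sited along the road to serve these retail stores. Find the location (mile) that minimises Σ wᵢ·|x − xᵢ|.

x = 23

For a sum of weighted absolute distances on a line, the optimum is the weighted median (not the mean). Total weight W = 485; half-weight = 242.5.
Sort by position and accumulate weight:
  mile 3 (R, w=200) → cum 200
  mile 7 (Q, w=10) → cum 210
  mile 23 (P, w=100) → cum 310  ≥ 242.5 → median here
  mile 50 (S, w=175) → cum 485
Optimal location: mile 23.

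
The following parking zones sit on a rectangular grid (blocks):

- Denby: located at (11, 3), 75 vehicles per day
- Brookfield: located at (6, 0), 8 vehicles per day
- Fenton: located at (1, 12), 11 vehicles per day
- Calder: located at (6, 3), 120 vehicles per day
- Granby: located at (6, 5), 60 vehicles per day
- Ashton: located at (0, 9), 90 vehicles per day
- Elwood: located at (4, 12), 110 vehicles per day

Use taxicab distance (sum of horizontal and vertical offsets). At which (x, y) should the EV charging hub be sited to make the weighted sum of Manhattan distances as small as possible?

(6, 5)

Manhattan distance separates: Σwᵢ(|x−xᵢ|+|y−yᵢ|) = Σwᵢ|x−xᵢ| + Σwᵢ|y−yᵢ|, so x and y are optimised independently as 1-D weighted medians.
Total weight W = 474; half = 237.
x-coordinate, sorted with cumulative weight:
  x=0 (Ashton, w=90) cum 90
  x=1 (Fenton, w=11) cum 101
  x=4 (Elwood, w=110) cum 211
  x=6 (Brookfield, w=8) cum 219
  x=6 (Calder, w=120) cum 339  ← median
  x=6 (Granby, w=60) cum 399
  x=11 (Denby, w=75) cum 474
⇒ x* = 6
y-coordinate, sorted with cumulative weight:
  y=0 (Brookfield, w=8) cum 8
  y=3 (Denby, w=75) cum 83
  y=3 (Calder, w=120) cum 203
  y=5 (Granby, w=60) cum 263  ← median
  y=9 (Ashton, w=90) cum 353
  y=12 (Fenton, w=11) cum 364
  y=12 (Elwood, w=110) cum 474
⇒ y* = 5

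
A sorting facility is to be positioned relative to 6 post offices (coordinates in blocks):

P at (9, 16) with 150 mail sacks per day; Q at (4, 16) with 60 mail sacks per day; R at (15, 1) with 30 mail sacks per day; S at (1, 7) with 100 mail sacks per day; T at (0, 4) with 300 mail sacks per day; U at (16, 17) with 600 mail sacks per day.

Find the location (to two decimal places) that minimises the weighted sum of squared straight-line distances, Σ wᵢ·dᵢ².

The minimiser of Σwᵢ‖p−pᵢ‖² is the weighted centroid p* = (Σwᵢpᵢ)/(Σwᵢ).
Σwᵢ = 1240.
Σwᵢxᵢ = 150·9 + 60·4 + 30·15 + 100·1 + 300·0 + 600·16 = 11740.
Σwᵢyᵢ = 150·16 + 60·16 + 30·1 + 100·7 + 300·4 + 600·17 = 15490.
x* = 11740/1240 = 9.47, y* = 15490/1240 = 12.49.

(9.47, 12.49)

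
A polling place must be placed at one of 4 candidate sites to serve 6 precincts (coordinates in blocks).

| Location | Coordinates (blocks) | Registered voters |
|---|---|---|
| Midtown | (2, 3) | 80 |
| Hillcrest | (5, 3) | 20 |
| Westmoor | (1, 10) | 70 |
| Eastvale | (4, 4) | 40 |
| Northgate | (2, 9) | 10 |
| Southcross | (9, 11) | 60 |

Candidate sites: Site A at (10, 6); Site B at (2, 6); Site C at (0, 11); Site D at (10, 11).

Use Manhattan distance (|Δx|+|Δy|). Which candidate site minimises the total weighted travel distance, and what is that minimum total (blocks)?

Site B, total 1620 blocks

Total weighted distance at each candidate:
  Site A (10, 6): total = 2740
  Site B (2, 6): total = 1620
  Site C (0, 11): total = 2220
  Site D (10, 11): total = 2920
Minimum is at Site B with total 1620 blocks.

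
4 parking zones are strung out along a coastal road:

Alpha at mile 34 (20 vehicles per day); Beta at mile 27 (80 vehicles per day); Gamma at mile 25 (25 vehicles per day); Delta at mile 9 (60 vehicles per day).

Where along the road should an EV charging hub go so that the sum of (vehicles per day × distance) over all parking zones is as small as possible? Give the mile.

For a sum of weighted absolute distances on a line, the optimum is the weighted median (not the mean). Total weight W = 185; half-weight = 92.5.
Sort by position and accumulate weight:
  mile 9 (Delta, w=60) → cum 60
  mile 25 (Gamma, w=25) → cum 85
  mile 27 (Beta, w=80) → cum 165  ≥ 92.5 → median here
  mile 34 (Alpha, w=20) → cum 185
Optimal location: mile 27.

x = 27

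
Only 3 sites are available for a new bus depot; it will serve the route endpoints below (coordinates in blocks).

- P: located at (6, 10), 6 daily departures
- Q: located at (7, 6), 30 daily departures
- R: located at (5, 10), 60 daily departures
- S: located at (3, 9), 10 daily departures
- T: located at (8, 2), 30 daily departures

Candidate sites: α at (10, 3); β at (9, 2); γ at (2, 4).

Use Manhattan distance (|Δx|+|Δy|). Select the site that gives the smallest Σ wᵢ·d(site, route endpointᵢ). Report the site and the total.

Total weighted distance at each candidate:
  α (10, 3): total = 1186
  β (9, 2): total = 1126
  γ (2, 4): total = 1110
Minimum is at γ with total 1110 blocks.

γ, total 1110 blocks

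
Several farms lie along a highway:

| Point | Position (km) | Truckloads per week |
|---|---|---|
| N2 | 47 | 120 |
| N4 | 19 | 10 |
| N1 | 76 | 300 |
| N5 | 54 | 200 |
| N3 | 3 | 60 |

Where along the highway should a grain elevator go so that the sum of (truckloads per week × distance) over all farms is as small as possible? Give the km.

For a sum of weighted absolute distances on a line, the optimum is the weighted median (not the mean). Total weight W = 690; half-weight = 345.
Sort by position and accumulate weight:
  km 3 (N3, w=60) → cum 60
  km 19 (N4, w=10) → cum 70
  km 47 (N2, w=120) → cum 190
  km 54 (N5, w=200) → cum 390  ≥ 345 → median here
  km 76 (N1, w=300) → cum 690
Optimal location: km 54.

x = 54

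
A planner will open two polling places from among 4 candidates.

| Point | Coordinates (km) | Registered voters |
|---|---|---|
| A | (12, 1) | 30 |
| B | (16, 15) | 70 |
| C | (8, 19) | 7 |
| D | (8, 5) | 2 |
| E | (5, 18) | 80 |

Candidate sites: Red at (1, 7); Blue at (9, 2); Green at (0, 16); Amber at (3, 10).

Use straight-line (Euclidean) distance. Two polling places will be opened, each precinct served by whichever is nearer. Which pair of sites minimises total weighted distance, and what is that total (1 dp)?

Evaluate every pair (each demand assigned to the nearer of the two):
  {Blue, Green}: total = 1625.4
  {Blue, Amber}: total = 1807.9
  {Green, Amber}: total = 1861.6
  {Red, Green}: total = 2003.3
  {Red, Amber}: total = 2096.8
  {Red, Blue}: total = 2168.4
Best pair: {Blue, Green} with total 1625.4.

{Blue, Green}, total 1625.4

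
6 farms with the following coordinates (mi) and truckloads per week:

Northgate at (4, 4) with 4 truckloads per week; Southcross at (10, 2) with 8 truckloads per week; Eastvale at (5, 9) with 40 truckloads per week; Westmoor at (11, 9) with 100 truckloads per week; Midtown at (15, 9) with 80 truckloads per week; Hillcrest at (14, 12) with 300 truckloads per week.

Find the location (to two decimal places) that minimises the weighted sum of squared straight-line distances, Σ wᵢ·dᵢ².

(12.77, 10.55)

The minimiser of Σwᵢ‖p−pᵢ‖² is the weighted centroid p* = (Σwᵢpᵢ)/(Σwᵢ).
Σwᵢ = 532.
Σwᵢxᵢ = 4·4 + 8·10 + 40·5 + 100·11 + 80·15 + 300·14 = 6796.
Σwᵢyᵢ = 4·4 + 8·2 + 40·9 + 100·9 + 80·9 + 300·12 = 5612.
x* = 6796/532 = 12.77, y* = 5612/532 = 10.55.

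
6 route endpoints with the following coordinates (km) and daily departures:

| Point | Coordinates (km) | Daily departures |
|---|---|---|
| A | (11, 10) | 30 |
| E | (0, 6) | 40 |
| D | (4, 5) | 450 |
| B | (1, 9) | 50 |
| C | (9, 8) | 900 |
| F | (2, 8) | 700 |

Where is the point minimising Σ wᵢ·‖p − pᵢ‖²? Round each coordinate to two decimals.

The minimiser of Σwᵢ‖p−pᵢ‖² is the weighted centroid p* = (Σwᵢpᵢ)/(Σwᵢ).
Σwᵢ = 2170.
Σwᵢxᵢ = 30·11 + 40·0 + 450·4 + 50·1 + 900·9 + 700·2 = 11680.
Σwᵢyᵢ = 30·10 + 40·6 + 450·5 + 50·9 + 900·8 + 700·8 = 16040.
x* = 11680/2170 = 5.38, y* = 16040/2170 = 7.39.

(5.38, 7.39)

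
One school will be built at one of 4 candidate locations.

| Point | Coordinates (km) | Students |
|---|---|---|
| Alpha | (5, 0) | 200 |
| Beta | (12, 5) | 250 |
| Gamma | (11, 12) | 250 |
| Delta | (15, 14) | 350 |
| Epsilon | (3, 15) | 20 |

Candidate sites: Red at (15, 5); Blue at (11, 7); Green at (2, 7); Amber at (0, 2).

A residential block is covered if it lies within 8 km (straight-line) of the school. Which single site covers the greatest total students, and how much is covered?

Coverage radius r = 8 km; a point is covered iff (Δx)²+(Δy)² ≤ 8² = 64.
  Red (15, 5): covers {Beta} → 250
  Blue (11, 7): covers {Beta, Gamma} → 500
  Green (2, 7): covers {Alpha} → 200
  Amber (0, 2): covers {Alpha} → 200
Maximum coverage at Blue: 500 students.

Blue, covering 500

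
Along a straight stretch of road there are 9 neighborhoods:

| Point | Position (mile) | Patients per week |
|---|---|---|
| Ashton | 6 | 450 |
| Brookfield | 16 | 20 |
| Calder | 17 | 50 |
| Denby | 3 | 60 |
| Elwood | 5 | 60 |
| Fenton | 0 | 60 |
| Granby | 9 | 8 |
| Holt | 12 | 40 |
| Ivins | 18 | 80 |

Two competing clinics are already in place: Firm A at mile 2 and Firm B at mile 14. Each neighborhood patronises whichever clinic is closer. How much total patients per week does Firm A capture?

630

The indifferent point is the midpoint (2+14)/2 = 8; neighborhoods left of it (closer to Firm A at 2) go to Firm A, those right go to Firm B.
  Fenton at 0 (w=60) → Firm A
  Denby at 3 (w=60) → Firm A
  Elwood at 5 (w=60) → Firm A
  Ashton at 6 (w=450) → Firm A
  Granby at 9 (w=8) → Firm B
  Holt at 12 (w=40) → Firm B
  Brookfield at 16 (w=20) → Firm B
  Calder at 17 (w=50) → Firm B
  Ivins at 18 (w=80) → Firm B
Firm A captures 630; Firm B captures 198.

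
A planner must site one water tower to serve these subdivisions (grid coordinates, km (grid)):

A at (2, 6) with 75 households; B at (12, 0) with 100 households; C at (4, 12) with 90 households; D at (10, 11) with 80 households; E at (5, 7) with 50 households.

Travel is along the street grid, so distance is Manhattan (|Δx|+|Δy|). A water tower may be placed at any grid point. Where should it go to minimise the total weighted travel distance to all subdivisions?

(5, 7)

Manhattan distance separates: Σwᵢ(|x−xᵢ|+|y−yᵢ|) = Σwᵢ|x−xᵢ| + Σwᵢ|y−yᵢ|, so x and y are optimised independently as 1-D weighted medians.
Total weight W = 395; half = 197.5.
x-coordinate, sorted with cumulative weight:
  x=2 (A, w=75) cum 75
  x=4 (C, w=90) cum 165
  x=5 (E, w=50) cum 215  ← median
  x=10 (D, w=80) cum 295
  x=12 (B, w=100) cum 395
⇒ x* = 5
y-coordinate, sorted with cumulative weight:
  y=0 (B, w=100) cum 100
  y=6 (A, w=75) cum 175
  y=7 (E, w=50) cum 225  ← median
  y=11 (D, w=80) cum 305
  y=12 (C, w=90) cum 395
⇒ y* = 7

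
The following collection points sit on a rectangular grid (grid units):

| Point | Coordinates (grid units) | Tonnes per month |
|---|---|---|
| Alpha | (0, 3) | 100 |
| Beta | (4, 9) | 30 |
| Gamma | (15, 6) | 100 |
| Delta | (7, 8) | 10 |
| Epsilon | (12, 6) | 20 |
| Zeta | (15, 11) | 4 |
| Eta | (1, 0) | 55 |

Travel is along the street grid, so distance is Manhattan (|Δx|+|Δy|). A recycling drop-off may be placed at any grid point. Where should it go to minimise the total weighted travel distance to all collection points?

Manhattan distance separates: Σwᵢ(|x−xᵢ|+|y−yᵢ|) = Σwᵢ|x−xᵢ| + Σwᵢ|y−yᵢ|, so x and y are optimised independently as 1-D weighted medians.
Total weight W = 319; half = 159.5.
x-coordinate, sorted with cumulative weight:
  x=0 (Alpha, w=100) cum 100
  x=1 (Eta, w=55) cum 155
  x=4 (Beta, w=30) cum 185  ← median
  x=7 (Delta, w=10) cum 195
  x=12 (Epsilon, w=20) cum 215
  x=15 (Gamma, w=100) cum 315
  x=15 (Zeta, w=4) cum 319
⇒ x* = 4
y-coordinate, sorted with cumulative weight:
  y=0 (Eta, w=55) cum 55
  y=3 (Alpha, w=100) cum 155
  y=6 (Gamma, w=100) cum 255  ← median
  y=6 (Epsilon, w=20) cum 275
  y=8 (Delta, w=10) cum 285
  y=9 (Beta, w=30) cum 315
  y=11 (Zeta, w=4) cum 319
⇒ y* = 6

(4, 6)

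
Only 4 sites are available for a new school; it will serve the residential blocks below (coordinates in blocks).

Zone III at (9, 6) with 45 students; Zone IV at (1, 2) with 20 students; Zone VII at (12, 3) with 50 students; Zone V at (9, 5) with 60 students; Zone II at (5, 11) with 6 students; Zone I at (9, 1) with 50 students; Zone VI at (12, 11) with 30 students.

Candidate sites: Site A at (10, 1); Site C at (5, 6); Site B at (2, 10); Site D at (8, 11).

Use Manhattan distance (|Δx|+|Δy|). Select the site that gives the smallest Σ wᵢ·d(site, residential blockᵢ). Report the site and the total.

Total weighted distance at each candidate:
  Site A (10, 1): total = 1470
  Site C (5, 6): total = 1980
  Site B (2, 10): total = 3399
  Site D (8, 11): total = 2298
Minimum is at Site A with total 1470 blocks.

Site A, total 1470 blocks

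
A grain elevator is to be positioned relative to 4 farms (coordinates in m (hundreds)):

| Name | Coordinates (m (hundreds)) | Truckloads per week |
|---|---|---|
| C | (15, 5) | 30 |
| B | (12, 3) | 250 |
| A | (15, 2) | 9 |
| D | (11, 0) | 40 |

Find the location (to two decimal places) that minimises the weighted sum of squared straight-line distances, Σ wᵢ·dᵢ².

(12.23, 2.79)

The minimiser of Σwᵢ‖p−pᵢ‖² is the weighted centroid p* = (Σwᵢpᵢ)/(Σwᵢ).
Σwᵢ = 329.
Σwᵢxᵢ = 30·15 + 250·12 + 9·15 + 40·11 = 4025.
Σwᵢyᵢ = 30·5 + 250·3 + 9·2 + 40·0 = 918.
x* = 4025/329 = 12.23, y* = 918/329 = 2.79.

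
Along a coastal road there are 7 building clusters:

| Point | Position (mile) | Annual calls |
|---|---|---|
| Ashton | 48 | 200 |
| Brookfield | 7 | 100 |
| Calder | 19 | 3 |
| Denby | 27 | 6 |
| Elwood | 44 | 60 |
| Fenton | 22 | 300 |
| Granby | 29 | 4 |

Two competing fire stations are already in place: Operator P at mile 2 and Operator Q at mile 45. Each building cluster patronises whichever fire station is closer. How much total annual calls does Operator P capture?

403

The indifferent point is the midpoint (2+45)/2 = 23.5; building clusters left of it (closer to Operator P at 2) go to Operator P, those right go to Operator Q.
  Brookfield at 7 (w=100) → Operator P
  Calder at 19 (w=3) → Operator P
  Fenton at 22 (w=300) → Operator P
  Denby at 27 (w=6) → Operator Q
  Granby at 29 (w=4) → Operator Q
  Elwood at 44 (w=60) → Operator Q
  Ashton at 48 (w=200) → Operator Q
Operator P captures 403; Operator Q captures 270.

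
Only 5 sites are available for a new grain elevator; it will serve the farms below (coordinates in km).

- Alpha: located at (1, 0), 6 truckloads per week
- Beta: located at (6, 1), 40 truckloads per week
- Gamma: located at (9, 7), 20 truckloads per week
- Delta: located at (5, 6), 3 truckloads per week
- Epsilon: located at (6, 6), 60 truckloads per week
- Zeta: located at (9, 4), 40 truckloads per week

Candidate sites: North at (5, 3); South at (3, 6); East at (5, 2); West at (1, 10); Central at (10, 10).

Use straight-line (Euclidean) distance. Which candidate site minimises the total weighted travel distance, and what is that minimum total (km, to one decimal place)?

Total weighted distance at each candidate:
  North (5, 3): total = 596.2
  South (3, 6): total = 831.8
  East (5, 2): total = 649.7
  West (1, 10): total = 1443.9
  Central (10, 10): total = 1139.9
Minimum is at North with total 596.2 km.

North, total 596.2 km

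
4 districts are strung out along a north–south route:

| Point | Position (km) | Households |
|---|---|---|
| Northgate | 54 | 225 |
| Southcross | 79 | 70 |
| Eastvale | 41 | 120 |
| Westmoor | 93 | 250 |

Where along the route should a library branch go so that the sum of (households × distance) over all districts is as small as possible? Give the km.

For a sum of weighted absolute distances on a line, the optimum is the weighted median (not the mean). Total weight W = 665; half-weight = 332.5.
Sort by position and accumulate weight:
  km 41 (Eastvale, w=120) → cum 120
  km 54 (Northgate, w=225) → cum 345  ≥ 332.5 → median here
  km 79 (Southcross, w=70) → cum 415
  km 93 (Westmoor, w=250) → cum 665
Optimal location: km 54.

x = 54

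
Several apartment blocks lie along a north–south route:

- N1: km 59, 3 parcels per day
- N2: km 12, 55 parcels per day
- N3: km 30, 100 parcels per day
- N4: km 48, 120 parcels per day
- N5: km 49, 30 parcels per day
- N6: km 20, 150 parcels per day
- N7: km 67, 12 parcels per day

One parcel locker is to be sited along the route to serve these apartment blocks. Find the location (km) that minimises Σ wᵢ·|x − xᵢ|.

For a sum of weighted absolute distances on a line, the optimum is the weighted median (not the mean). Total weight W = 470; half-weight = 235.
Sort by position and accumulate weight:
  km 12 (N2, w=55) → cum 55
  km 20 (N6, w=150) → cum 205
  km 30 (N3, w=100) → cum 305  ≥ 235 → median here
  km 48 (N4, w=120) → cum 425
  km 49 (N5, w=30) → cum 455
  km 59 (N1, w=3) → cum 458
  km 67 (N7, w=12) → cum 470
Optimal location: km 30.

x = 30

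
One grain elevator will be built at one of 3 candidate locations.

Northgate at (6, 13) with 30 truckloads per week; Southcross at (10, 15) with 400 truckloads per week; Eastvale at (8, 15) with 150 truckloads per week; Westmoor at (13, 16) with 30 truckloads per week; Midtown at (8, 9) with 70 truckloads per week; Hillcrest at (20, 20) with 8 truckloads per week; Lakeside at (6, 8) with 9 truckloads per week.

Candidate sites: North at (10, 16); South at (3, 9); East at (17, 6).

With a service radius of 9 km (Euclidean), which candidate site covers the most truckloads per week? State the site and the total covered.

North, covering 689

Coverage radius r = 9 km; a point is covered iff (Δx)²+(Δy)² ≤ 9² = 81.
  North (10, 16): covers {Northgate, Southcross, Eastvale, Westmoor, Midtown, Lakeside} → 689
  South (3, 9): covers {Northgate, Eastvale, Midtown, Lakeside} → 259
  East (17, 6): covers {none} → 0
Maximum coverage at North: 689 truckloads per week.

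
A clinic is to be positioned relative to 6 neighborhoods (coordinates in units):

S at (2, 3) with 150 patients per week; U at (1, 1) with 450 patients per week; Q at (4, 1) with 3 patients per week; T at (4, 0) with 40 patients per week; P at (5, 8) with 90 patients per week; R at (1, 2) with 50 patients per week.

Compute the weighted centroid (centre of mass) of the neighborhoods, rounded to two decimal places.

(1.82, 2.20)

The minimiser of Σwᵢ‖p−pᵢ‖² is the weighted centroid p* = (Σwᵢpᵢ)/(Σwᵢ).
Σwᵢ = 783.
Σwᵢxᵢ = 150·2 + 450·1 + 3·4 + 40·4 + 90·5 + 50·1 = 1422.
Σwᵢyᵢ = 150·3 + 450·1 + 3·1 + 40·0 + 90·8 + 50·2 = 1723.
x* = 1422/783 = 1.82, y* = 1723/783 = 2.20.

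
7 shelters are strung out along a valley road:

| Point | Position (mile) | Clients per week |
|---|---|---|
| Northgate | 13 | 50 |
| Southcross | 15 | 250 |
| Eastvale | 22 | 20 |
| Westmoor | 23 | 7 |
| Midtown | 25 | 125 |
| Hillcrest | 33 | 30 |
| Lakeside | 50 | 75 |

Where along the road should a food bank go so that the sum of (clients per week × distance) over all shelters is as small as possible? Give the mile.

For a sum of weighted absolute distances on a line, the optimum is the weighted median (not the mean). Total weight W = 557; half-weight = 278.5.
Sort by position and accumulate weight:
  mile 13 (Northgate, w=50) → cum 50
  mile 15 (Southcross, w=250) → cum 300  ≥ 278.5 → median here
  mile 22 (Eastvale, w=20) → cum 320
  mile 23 (Westmoor, w=7) → cum 327
  mile 25 (Midtown, w=125) → cum 452
  mile 33 (Hillcrest, w=30) → cum 482
  mile 50 (Lakeside, w=75) → cum 557
Optimal location: mile 15.

x = 15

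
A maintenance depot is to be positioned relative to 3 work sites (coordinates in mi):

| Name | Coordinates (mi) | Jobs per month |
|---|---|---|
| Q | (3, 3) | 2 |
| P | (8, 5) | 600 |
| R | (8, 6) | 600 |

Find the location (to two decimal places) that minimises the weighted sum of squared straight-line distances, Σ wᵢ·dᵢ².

(7.99, 5.50)

The minimiser of Σwᵢ‖p−pᵢ‖² is the weighted centroid p* = (Σwᵢpᵢ)/(Σwᵢ).
Σwᵢ = 1202.
Σwᵢxᵢ = 2·3 + 600·8 + 600·8 = 9606.
Σwᵢyᵢ = 2·3 + 600·5 + 600·6 = 6606.
x* = 9606/1202 = 7.99, y* = 6606/1202 = 5.50.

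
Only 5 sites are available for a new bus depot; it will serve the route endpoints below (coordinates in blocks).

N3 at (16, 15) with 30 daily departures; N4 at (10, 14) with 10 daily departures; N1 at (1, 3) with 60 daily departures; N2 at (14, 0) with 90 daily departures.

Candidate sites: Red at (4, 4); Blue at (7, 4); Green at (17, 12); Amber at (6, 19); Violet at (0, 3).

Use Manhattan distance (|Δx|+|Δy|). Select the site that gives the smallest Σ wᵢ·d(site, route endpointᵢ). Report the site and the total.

Total weighted distance at each candidate:
  Red (4, 4): total = 2350
  Blue (7, 4): total = 2140
  Green (17, 12): total = 3060
  Amber (6, 19): total = 4200
  Violet (0, 3): total = 2640
Minimum is at Blue with total 2140 blocks.

Blue, total 2140 blocks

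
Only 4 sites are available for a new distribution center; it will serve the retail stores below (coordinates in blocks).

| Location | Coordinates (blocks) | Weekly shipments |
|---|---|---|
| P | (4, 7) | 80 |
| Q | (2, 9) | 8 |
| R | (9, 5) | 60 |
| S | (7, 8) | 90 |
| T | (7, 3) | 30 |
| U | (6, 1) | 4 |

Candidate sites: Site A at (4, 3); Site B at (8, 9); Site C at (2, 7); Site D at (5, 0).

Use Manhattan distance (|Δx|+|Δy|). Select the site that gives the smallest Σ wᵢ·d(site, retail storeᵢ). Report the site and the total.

Total weighted distance at each candidate:
  Site A (4, 3): total = 1630
  Site B (8, 9): total = 1258
  Site C (2, 7): total = 1566
  Site D (5, 0): total = 2334
Minimum is at Site B with total 1258 blocks.

Site B, total 1258 blocks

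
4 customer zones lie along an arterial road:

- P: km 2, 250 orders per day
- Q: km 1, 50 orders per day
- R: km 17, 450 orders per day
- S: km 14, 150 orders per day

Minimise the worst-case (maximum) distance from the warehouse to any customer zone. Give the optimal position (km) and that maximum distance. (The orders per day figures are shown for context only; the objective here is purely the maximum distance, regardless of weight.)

location 9, max distance 8

The 1-center on a line is the midpoint of the two extreme points: leftmost at 1, rightmost at 17.
Optimal location = (1 + 17)/2 = 9; maximum distance = (17 − 1)/2 = 8.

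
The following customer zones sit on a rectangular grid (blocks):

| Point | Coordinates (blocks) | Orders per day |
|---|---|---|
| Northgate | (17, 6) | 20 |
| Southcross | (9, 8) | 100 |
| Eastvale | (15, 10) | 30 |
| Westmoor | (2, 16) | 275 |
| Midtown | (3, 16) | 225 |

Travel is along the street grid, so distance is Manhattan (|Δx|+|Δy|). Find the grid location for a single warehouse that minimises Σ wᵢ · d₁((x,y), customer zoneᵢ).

Manhattan distance separates: Σwᵢ(|x−xᵢ|+|y−yᵢ|) = Σwᵢ|x−xᵢ| + Σwᵢ|y−yᵢ|, so x and y are optimised independently as 1-D weighted medians.
Total weight W = 650; half = 325.
x-coordinate, sorted with cumulative weight:
  x=2 (Westmoor, w=275) cum 275
  x=3 (Midtown, w=225) cum 500  ← median
  x=9 (Southcross, w=100) cum 600
  x=15 (Eastvale, w=30) cum 630
  x=17 (Northgate, w=20) cum 650
⇒ x* = 3
y-coordinate, sorted with cumulative weight:
  y=6 (Northgate, w=20) cum 20
  y=8 (Southcross, w=100) cum 120
  y=10 (Eastvale, w=30) cum 150
  y=16 (Westmoor, w=275) cum 425  ← median
  y=16 (Midtown, w=225) cum 650
⇒ y* = 16

(3, 16)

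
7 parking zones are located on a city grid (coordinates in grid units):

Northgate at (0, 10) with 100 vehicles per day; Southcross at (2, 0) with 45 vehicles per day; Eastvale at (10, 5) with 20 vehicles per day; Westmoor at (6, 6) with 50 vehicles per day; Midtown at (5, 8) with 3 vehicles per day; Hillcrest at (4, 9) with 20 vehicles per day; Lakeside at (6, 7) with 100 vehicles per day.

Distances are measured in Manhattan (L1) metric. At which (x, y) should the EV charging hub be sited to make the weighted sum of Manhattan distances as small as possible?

Manhattan distance separates: Σwᵢ(|x−xᵢ|+|y−yᵢ|) = Σwᵢ|x−xᵢ| + Σwᵢ|y−yᵢ|, so x and y are optimised independently as 1-D weighted medians.
Total weight W = 338; half = 169.
x-coordinate, sorted with cumulative weight:
  x=0 (Northgate, w=100) cum 100
  x=2 (Southcross, w=45) cum 145
  x=4 (Hillcrest, w=20) cum 165
  x=5 (Midtown, w=3) cum 168
  x=6 (Westmoor, w=50) cum 218  ← median
  x=6 (Lakeside, w=100) cum 318
  x=10 (Eastvale, w=20) cum 338
⇒ x* = 6
y-coordinate, sorted with cumulative weight:
  y=0 (Southcross, w=45) cum 45
  y=5 (Eastvale, w=20) cum 65
  y=6 (Westmoor, w=50) cum 115
  y=7 (Lakeside, w=100) cum 215  ← median
  y=8 (Midtown, w=3) cum 218
  y=9 (Hillcrest, w=20) cum 238
  y=10 (Northgate, w=100) cum 338
⇒ y* = 7

(6, 7)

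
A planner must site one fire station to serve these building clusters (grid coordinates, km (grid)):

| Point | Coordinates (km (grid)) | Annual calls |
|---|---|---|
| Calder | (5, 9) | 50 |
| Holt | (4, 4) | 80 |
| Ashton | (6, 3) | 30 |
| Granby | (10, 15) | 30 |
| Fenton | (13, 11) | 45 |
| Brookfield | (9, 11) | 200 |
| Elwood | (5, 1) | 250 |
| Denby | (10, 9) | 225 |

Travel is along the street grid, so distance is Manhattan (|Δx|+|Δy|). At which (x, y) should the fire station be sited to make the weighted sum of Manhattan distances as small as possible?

(9, 9)

Manhattan distance separates: Σwᵢ(|x−xᵢ|+|y−yᵢ|) = Σwᵢ|x−xᵢ| + Σwᵢ|y−yᵢ|, so x and y are optimised independently as 1-D weighted medians.
Total weight W = 910; half = 455.
x-coordinate, sorted with cumulative weight:
  x=4 (Holt, w=80) cum 80
  x=5 (Calder, w=50) cum 130
  x=5 (Elwood, w=250) cum 380
  x=6 (Ashton, w=30) cum 410
  x=9 (Brookfield, w=200) cum 610  ← median
  x=10 (Granby, w=30) cum 640
  x=10 (Denby, w=225) cum 865
  x=13 (Fenton, w=45) cum 910
⇒ x* = 9
y-coordinate, sorted with cumulative weight:
  y=1 (Elwood, w=250) cum 250
  y=3 (Ashton, w=30) cum 280
  y=4 (Holt, w=80) cum 360
  y=9 (Calder, w=50) cum 410
  y=9 (Denby, w=225) cum 635  ← median
  y=11 (Fenton, w=45) cum 680
  y=11 (Brookfield, w=200) cum 880
  y=15 (Granby, w=30) cum 910
⇒ y* = 9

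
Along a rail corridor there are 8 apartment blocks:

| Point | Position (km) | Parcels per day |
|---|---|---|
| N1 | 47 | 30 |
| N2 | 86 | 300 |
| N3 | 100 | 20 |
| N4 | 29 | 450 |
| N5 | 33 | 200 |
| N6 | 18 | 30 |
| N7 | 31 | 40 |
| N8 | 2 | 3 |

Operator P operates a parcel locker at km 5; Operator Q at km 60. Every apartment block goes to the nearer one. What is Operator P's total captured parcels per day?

The indifferent point is the midpoint (5+60)/2 = 32.5; apartment blocks left of it (closer to Operator P at 5) go to Operator P, those right go to Operator Q.
  N8 at 2 (w=3) → Operator P
  N6 at 18 (w=30) → Operator P
  N4 at 29 (w=450) → Operator P
  N7 at 31 (w=40) → Operator P
  N5 at 33 (w=200) → Operator Q
  N1 at 47 (w=30) → Operator Q
  N2 at 86 (w=300) → Operator Q
  N3 at 100 (w=20) → Operator Q
Operator P captures 523; Operator Q captures 550.

523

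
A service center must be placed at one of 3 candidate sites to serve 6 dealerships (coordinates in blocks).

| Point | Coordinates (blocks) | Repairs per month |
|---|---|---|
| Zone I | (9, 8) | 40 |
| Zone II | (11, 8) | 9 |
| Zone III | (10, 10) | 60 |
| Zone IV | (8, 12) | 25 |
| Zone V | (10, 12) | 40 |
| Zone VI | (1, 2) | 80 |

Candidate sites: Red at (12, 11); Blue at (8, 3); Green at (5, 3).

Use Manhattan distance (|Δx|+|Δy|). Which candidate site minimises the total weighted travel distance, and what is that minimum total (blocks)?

Blue, total 2157 blocks

Total weighted distance at each candidate:
  Red (12, 11): total = 2301
  Blue (8, 3): total = 2157
  Green (5, 3): total = 2439
Minimum is at Blue with total 2157 blocks.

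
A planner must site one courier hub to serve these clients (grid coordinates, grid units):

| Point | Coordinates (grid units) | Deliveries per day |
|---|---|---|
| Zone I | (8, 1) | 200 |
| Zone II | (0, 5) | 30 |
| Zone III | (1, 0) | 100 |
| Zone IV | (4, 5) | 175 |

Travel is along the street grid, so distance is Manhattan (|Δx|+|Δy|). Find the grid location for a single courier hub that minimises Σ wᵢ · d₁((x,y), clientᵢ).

Manhattan distance separates: Σwᵢ(|x−xᵢ|+|y−yᵢ|) = Σwᵢ|x−xᵢ| + Σwᵢ|y−yᵢ|, so x and y are optimised independently as 1-D weighted medians.
Total weight W = 505; half = 252.5.
x-coordinate, sorted with cumulative weight:
  x=0 (Zone II, w=30) cum 30
  x=1 (Zone III, w=100) cum 130
  x=4 (Zone IV, w=175) cum 305  ← median
  x=8 (Zone I, w=200) cum 505
⇒ x* = 4
y-coordinate, sorted with cumulative weight:
  y=0 (Zone III, w=100) cum 100
  y=1 (Zone I, w=200) cum 300  ← median
  y=5 (Zone II, w=30) cum 330
  y=5 (Zone IV, w=175) cum 505
⇒ y* = 1

(4, 1)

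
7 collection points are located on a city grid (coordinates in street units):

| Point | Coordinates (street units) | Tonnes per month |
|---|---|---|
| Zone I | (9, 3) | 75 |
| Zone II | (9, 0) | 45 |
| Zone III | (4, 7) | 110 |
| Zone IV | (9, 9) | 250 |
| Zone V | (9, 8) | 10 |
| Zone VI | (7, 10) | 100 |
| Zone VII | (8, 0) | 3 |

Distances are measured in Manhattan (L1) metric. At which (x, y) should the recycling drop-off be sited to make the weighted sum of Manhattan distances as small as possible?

(9, 9)

Manhattan distance separates: Σwᵢ(|x−xᵢ|+|y−yᵢ|) = Σwᵢ|x−xᵢ| + Σwᵢ|y−yᵢ|, so x and y are optimised independently as 1-D weighted medians.
Total weight W = 593; half = 296.5.
x-coordinate, sorted with cumulative weight:
  x=4 (Zone III, w=110) cum 110
  x=7 (Zone VI, w=100) cum 210
  x=8 (Zone VII, w=3) cum 213
  x=9 (Zone I, w=75) cum 288
  x=9 (Zone II, w=45) cum 333  ← median
  x=9 (Zone IV, w=250) cum 583
  x=9 (Zone V, w=10) cum 593
⇒ x* = 9
y-coordinate, sorted with cumulative weight:
  y=0 (Zone II, w=45) cum 45
  y=0 (Zone VII, w=3) cum 48
  y=3 (Zone I, w=75) cum 123
  y=7 (Zone III, w=110) cum 233
  y=8 (Zone V, w=10) cum 243
  y=9 (Zone IV, w=250) cum 493  ← median
  y=10 (Zone VI, w=100) cum 593
⇒ y* = 9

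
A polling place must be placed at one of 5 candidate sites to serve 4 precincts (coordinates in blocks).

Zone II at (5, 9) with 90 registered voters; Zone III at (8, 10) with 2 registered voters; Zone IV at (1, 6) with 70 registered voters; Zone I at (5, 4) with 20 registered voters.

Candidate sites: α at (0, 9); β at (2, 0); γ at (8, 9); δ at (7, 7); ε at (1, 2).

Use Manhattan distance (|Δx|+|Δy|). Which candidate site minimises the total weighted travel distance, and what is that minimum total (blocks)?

Total weighted distance at each candidate:
  α (0, 9): total = 948
  β (2, 0): total = 1742
  γ (8, 9): total = 1132
  δ (7, 7): total = 958
  ε (1, 2): total = 1420
Minimum is at α with total 948 blocks.

α, total 948 blocks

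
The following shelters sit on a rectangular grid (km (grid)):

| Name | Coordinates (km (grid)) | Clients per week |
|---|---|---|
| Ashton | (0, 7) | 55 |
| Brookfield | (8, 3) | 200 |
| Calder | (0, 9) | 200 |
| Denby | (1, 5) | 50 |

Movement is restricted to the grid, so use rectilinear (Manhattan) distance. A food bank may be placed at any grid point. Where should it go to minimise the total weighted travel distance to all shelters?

(0, 7)

Manhattan distance separates: Σwᵢ(|x−xᵢ|+|y−yᵢ|) = Σwᵢ|x−xᵢ| + Σwᵢ|y−yᵢ|, so x and y are optimised independently as 1-D weighted medians.
Total weight W = 505; half = 252.5.
x-coordinate, sorted with cumulative weight:
  x=0 (Ashton, w=55) cum 55
  x=0 (Calder, w=200) cum 255  ← median
  x=1 (Denby, w=50) cum 305
  x=8 (Brookfield, w=200) cum 505
⇒ x* = 0
y-coordinate, sorted with cumulative weight:
  y=3 (Brookfield, w=200) cum 200
  y=5 (Denby, w=50) cum 250
  y=7 (Ashton, w=55) cum 305  ← median
  y=9 (Calder, w=200) cum 505
⇒ y* = 7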